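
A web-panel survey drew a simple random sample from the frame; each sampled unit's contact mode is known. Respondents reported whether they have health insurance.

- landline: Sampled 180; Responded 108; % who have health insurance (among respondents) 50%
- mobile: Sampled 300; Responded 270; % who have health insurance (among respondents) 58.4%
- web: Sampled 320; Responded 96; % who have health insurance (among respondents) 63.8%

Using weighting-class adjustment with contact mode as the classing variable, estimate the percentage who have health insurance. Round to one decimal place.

Response rates by class: landline 108/180 = 60%, mobile 270/300 = 90%, web 96/320 = 30%.
Weighting each respondent by the inverse class response rate inflates each class back to its sampled size, so the class weight is n_sampled:
  landline: 180 × 50 = 9000
  mobile: 300 × 58.4 = 17,520
  web: 320 × 63.8 = 20,416
Adjusted estimate = 46,936 / 800 = 58.67 → 58.7%.

58.7%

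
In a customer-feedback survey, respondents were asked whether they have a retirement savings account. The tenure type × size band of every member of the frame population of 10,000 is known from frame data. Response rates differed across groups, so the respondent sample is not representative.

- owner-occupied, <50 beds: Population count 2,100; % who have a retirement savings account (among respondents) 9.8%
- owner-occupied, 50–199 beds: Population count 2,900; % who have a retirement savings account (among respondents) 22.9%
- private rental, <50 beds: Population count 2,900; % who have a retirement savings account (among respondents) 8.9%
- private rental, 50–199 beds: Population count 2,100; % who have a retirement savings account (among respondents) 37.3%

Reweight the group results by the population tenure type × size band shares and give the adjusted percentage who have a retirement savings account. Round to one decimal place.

19.1%

Weight each group's respondent value by its population share:
  owner-occupied, <50 beds: (2,100/10,000) × 9.8 = 2.058
  owner-occupied, 50–199 beds: (2,900/10,000) × 22.9 = 6.641
  private rental, <50 beds: (2,900/10,000) × 8.9 = 2.581
  private rental, 50–199 beds: (2,100/10,000) × 37.3 = 7.833
Post-stratified estimate = 19.113 → 19.1%.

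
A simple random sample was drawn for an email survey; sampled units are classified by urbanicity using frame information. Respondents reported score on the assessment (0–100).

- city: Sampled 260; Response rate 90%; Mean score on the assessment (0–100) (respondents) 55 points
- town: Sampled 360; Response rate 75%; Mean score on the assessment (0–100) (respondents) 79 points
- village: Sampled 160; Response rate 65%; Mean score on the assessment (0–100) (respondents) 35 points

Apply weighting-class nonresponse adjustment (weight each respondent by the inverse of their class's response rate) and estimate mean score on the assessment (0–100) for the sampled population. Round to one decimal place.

62.0

Weighting each respondent by the inverse class response rate inflates each class back to its sampled size, so the class weight is n_sampled:
  city: 260 × 55 = 14,300
  town: 360 × 79 = 28,440
  village: 160 × 35 = 5600
Adjusted estimate = 48,340 / 780 = 61.9744 → 62.0.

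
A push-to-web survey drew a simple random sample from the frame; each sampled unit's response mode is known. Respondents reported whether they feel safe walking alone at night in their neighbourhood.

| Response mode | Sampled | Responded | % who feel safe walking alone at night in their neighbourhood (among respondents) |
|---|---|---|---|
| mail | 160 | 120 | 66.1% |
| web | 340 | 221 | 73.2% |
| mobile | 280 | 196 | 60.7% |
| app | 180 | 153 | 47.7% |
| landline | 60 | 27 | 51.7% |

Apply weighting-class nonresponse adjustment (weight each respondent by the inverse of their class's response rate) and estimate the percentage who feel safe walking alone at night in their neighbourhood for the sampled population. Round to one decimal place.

Response rates by class: mail 120/160 = 75%, web 221/340 = 65%, mobile 196/280 = 70%, app 153/180 = 85%, landline 27/60 = 45%.
Each respondent's weight = sampled/responded in their class; summing within a class gives n_sampled, so:
  mail: 160 × 66.1 = 10,576
  web: 340 × 73.2 = 24,888
  mobile: 280 × 60.7 = 16,996
  app: 180 × 47.7 = 8586
  landline: 60 × 51.7 = 3102
Adjusted estimate = 64,148 / 1,020 = 62.8902 → 62.9%.

62.9%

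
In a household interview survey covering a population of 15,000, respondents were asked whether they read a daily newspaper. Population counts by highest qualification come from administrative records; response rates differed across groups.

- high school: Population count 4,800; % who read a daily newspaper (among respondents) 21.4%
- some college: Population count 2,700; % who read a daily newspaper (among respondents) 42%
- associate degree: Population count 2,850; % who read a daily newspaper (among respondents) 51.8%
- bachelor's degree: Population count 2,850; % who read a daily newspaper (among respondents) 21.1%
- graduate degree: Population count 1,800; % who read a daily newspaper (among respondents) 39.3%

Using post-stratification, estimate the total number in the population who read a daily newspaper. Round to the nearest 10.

4,950

Each cell contributes its population count × the respondent rate:
  high school: 4,800 × 21.4% = 1027.2
  some college: 2,700 × 42% = 1134
  associate degree: 2,850 × 51.8% = 1476.3
  bachelor's degree: 2,850 × 21.1% = 601.35
  graduate degree: 1,800 × 39.3% = 707.4
Estimated total = 4946.25 → 4,950.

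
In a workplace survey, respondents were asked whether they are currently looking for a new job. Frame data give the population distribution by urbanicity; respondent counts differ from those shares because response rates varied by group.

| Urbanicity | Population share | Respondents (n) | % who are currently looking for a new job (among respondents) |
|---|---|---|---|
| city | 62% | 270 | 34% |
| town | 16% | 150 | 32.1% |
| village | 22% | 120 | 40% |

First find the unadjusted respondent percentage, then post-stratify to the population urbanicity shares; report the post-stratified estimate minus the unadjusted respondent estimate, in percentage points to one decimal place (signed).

+0.2 percentage points

Without adjustment, the pooled respondent share is:
  (270/540)×34 + (150/540)×32.1 + (120/540)×40 = 34.8056%
Post-stratified estimate weights by population shares:
  0.62×34 + 0.16×32.1 + 0.22×40 = 35.016%
Difference = 35.016 − 34.8056 = 0.2104 pp.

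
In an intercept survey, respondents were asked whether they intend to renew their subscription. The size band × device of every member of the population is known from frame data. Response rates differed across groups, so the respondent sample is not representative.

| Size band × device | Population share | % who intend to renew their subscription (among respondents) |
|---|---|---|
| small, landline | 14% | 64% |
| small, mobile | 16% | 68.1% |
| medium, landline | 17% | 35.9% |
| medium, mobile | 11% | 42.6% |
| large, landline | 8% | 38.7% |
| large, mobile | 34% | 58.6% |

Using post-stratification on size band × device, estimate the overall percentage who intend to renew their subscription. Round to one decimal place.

53.7%

Weight each group's respondent value by its population share:
  small, landline: 0.14 × 64 = 8.96
  small, mobile: 0.16 × 68.1 = 10.896
  medium, landline: 0.17 × 35.9 = 6.103
  medium, mobile: 0.11 × 42.6 = 4.686
  large, landline: 0.08 × 38.7 = 3.096
  large, mobile: 0.34 × 58.6 = 19.924
Post-stratified estimate = 53.665 → 53.7%.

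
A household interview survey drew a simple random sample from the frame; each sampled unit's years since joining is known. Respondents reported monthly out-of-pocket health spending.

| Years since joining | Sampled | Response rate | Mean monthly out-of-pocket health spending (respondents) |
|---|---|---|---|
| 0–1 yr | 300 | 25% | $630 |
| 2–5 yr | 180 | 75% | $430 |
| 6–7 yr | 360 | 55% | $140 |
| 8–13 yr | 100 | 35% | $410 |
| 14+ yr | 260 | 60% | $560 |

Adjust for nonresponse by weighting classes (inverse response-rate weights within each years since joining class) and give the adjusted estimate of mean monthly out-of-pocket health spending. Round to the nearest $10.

With weight = n_sampled/n_responded per class, the weighted class total is n_sampled:
  0–1 yr: 300 × 630 = 189,000
  2–5 yr: 180 × 430 = 77,400
  6–7 yr: 360 × 140 = 50,400
  8–13 yr: 100 × 410 = 41,000
  14+ yr: 260 × 560 = 145,600
Adjusted estimate = 503,400 / 1,200 = 419.5 → $420.

$420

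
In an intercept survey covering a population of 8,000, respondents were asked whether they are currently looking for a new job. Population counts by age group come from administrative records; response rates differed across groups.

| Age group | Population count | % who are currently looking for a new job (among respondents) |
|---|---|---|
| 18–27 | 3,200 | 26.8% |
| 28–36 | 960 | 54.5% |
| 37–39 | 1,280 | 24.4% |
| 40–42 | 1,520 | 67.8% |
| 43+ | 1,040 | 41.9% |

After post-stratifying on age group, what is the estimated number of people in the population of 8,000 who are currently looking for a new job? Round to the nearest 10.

3,160

Estimated count per cell = population count × respondent percentage:
  18–27: 3,200 × 26.8% = 857.6
  28–36: 960 × 54.5% = 523.2
  37–39: 1,280 × 24.4% = 312.32
  40–42: 1,520 × 67.8% = 1030.56
  43+: 1,040 × 41.9% = 435.76
Estimated total = 3159.44 → 3,160.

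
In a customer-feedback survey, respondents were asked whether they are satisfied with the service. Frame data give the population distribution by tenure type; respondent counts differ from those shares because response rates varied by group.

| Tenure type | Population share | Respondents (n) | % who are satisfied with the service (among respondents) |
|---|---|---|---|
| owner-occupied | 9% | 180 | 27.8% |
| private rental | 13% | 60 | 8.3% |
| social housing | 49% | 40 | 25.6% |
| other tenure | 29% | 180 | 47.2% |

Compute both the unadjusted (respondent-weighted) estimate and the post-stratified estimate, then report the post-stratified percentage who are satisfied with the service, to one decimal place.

29.8%

Without adjustment, the pooled respondent share is:
  (180/460)×27.8 + (60/460)×8.3 + (40/460)×25.6 + (180/460)×47.2 = 32.6565%
Post-stratifying to population shares instead:
  0.09×27.8 + 0.13×8.3 + 0.49×25.6 + 0.29×47.2 = 29.813%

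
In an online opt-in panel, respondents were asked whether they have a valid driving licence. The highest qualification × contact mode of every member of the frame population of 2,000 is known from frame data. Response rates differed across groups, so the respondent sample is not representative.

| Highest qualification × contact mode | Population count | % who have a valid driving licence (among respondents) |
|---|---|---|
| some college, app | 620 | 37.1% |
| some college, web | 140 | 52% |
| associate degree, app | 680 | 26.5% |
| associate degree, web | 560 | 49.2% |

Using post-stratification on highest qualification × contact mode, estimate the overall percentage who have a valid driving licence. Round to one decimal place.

37.9%

Post-stratification weights by population share, not respondent share:
  some college, app: (620/2,000) × 37.1 = 11.501
  some college, web: (140/2,000) × 52 = 3.64
  associate degree, app: (680/2,000) × 26.5 = 9.01
  associate degree, web: (560/2,000) × 49.2 = 13.776
Post-stratified estimate = 37.927 → 37.9%.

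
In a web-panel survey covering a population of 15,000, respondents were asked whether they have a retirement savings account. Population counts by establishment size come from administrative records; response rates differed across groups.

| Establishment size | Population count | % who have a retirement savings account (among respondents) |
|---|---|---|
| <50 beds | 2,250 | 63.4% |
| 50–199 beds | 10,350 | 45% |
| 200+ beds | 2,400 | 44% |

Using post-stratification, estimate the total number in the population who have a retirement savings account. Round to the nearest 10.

Each cell contributes its population count × the respondent rate:
  <50 beds: 2,250 × 63.4% = 1426.5
  50–199 beds: 10,350 × 45% = 4657.5
  200+ beds: 2,400 × 44% = 1056
Estimated total = 7140 → 7,140.

7,140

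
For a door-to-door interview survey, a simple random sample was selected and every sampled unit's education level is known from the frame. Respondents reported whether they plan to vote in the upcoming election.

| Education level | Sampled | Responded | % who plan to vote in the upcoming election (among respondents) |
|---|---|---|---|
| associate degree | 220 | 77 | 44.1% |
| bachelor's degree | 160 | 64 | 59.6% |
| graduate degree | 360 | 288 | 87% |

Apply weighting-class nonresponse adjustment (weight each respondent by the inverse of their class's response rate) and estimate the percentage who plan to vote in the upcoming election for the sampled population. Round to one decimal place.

68.3%

Class response rates: associate degree 77/220 = 35%, bachelor's degree 64/160 = 40%, graduate degree 288/360 = 80%.
Inverse-response-rate weighting restores each class to its sampled count, so class totals weight by n_sampled:
  associate degree: 220 × 44.1 = 9702
  bachelor's degree: 160 × 59.6 = 9536
  graduate degree: 360 × 87 = 31,320
Adjusted estimate = 50,558 / 740 = 68.3216 → 68.3%.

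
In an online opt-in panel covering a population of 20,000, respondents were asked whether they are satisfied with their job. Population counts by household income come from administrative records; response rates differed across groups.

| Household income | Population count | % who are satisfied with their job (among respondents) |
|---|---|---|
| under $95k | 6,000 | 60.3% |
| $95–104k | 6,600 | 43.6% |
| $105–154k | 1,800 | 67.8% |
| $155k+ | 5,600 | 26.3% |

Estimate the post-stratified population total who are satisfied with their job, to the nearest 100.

Each cell contributes its population count × the respondent rate:
  under $95k: 6,000 × 60.3% = 3618
  $95–104k: 6,600 × 43.6% = 2877.6
  $105–154k: 1,800 × 67.8% = 1220.4
  $155k+: 5,600 × 26.3% = 1472.8
Estimated total = 9188.8 → 9,200.

9,200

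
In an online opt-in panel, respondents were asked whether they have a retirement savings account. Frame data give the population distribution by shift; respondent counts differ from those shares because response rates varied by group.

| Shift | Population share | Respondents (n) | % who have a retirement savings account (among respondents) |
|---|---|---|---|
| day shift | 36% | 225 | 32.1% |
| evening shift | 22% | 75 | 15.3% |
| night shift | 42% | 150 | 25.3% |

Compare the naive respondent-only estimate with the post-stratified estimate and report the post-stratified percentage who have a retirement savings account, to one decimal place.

25.5%

Unadjusted (pooled respondent) estimate weights by respondent counts:
  (225/450)×32.1 + (75/450)×15.3 + (150/450)×25.3 = 27.0333%
Reweighting by population shift shares:
  0.36×32.1 + 0.22×15.3 + 0.42×25.3 = 25.548%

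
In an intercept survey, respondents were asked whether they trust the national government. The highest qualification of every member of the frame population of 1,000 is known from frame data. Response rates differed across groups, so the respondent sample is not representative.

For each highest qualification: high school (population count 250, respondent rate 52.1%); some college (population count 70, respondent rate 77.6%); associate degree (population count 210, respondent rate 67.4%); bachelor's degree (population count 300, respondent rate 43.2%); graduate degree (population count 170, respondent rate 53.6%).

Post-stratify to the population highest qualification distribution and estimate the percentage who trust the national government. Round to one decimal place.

54.7%

Each cell contributes population-share × respondent value:
  high school: (250/1,000) × 52.1 = 13.025
  some college: (70/1,000) × 77.6 = 5.432
  associate degree: (210/1,000) × 67.4 = 14.154
  bachelor's degree: (300/1,000) × 43.2 = 12.96
  graduate degree: (170/1,000) × 53.6 = 9.112
Post-stratified estimate = 54.683 → 54.7%.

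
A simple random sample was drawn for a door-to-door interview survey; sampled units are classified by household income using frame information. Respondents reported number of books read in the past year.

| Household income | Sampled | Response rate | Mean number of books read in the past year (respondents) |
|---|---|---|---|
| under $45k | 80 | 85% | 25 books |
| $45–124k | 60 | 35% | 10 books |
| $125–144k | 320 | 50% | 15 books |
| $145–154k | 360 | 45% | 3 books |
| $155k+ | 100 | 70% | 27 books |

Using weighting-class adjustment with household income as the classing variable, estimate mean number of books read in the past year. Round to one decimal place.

Each respondent's weight = sampled/responded in their class; summing within a class gives n_sampled, so:
  under $45k: 80 × 25 = 2000
  $45–124k: 60 × 10 = 600
  $125–144k: 320 × 15 = 4800
  $145–154k: 360 × 3 = 1080
  $155k+: 100 × 27 = 2700
Adjusted estimate = 11,180 / 920 = 12.1522 → 12.2.

12.2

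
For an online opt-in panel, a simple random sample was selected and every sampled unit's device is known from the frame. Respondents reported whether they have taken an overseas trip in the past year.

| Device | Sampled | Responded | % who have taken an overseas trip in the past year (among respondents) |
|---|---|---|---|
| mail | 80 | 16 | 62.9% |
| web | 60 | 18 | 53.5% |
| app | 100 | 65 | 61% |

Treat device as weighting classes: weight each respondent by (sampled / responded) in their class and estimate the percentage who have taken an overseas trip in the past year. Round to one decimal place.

59.8%

Response rates by class: mail 16/80 = 20%, web 18/60 = 30%, app 65/100 = 65%.
With weight = n_sampled/n_responded per class, the weighted class total is n_sampled:
  mail: 80 × 62.9 = 5032
  web: 60 × 53.5 = 3210
  app: 100 × 61 = 6100
Adjusted estimate = 14,342 / 240 = 59.7583 → 59.8%.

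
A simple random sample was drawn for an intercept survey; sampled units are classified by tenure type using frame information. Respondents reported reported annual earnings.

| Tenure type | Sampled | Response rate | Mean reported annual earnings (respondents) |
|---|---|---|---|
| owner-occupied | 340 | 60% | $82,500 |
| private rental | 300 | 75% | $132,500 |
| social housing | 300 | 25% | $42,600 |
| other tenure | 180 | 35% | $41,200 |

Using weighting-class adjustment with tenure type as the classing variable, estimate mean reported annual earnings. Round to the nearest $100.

$78,600

Inverse-response-rate weighting restores each class to its sampled count, so class totals weight by n_sampled:
  owner-occupied: 340 × 82,500 = 28,050,000
  private rental: 300 × 132,500 = 39,750,000
  social housing: 300 × 42,600 = 12,780,000
  other tenure: 180 × 41,200 = 7,416,000
Adjusted estimate = 87,996,000 / 1,120 = 78567.9 → $78,600.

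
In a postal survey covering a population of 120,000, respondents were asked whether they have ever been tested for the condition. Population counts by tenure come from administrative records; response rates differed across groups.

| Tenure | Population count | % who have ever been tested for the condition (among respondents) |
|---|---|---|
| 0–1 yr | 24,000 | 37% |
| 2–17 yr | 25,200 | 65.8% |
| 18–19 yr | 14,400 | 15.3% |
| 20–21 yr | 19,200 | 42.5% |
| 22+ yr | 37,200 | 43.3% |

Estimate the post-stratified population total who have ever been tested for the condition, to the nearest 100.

Estimated count per cell = population count × respondent percentage:
  0–1 yr: 24,000 × 37% = 8880
  2–17 yr: 25,200 × 65.8% = 16581.6
  18–19 yr: 14,400 × 15.3% = 2203.2
  20–21 yr: 19,200 × 42.5% = 8160
  22+ yr: 37,200 × 43.3% = 16107.6
Estimated total = 51932.4 → 51,900.

51,900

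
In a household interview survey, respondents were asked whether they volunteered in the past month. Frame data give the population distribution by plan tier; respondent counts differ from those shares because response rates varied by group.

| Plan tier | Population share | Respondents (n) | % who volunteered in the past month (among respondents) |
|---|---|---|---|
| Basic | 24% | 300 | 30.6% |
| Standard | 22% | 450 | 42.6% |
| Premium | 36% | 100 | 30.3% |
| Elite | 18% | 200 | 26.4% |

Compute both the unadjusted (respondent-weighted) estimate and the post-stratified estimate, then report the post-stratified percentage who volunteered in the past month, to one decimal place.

32.4%

Unadjusted (pooled respondent) estimate weights by respondent counts:
  (300/1050)×30.6 + (450/1050)×42.6 + (100/1050)×30.3 + (200/1050)×26.4 = 34.9143%
Reweighting by population plan tier shares:
  0.24×30.6 + 0.22×42.6 + 0.36×30.3 + 0.18×26.4 = 32.376%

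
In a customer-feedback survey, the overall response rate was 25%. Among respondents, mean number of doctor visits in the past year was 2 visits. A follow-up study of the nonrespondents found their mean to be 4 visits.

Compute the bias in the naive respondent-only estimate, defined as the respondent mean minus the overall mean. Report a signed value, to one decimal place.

-1.5

Nonresponse fraction = 1 − 0.25 = 0.75.
Bias = (nonresponse fraction) × (respondent mean − nonrespondent mean)
     = 0.75 × (2 − 4) = 0.75 × -2 = -1.5.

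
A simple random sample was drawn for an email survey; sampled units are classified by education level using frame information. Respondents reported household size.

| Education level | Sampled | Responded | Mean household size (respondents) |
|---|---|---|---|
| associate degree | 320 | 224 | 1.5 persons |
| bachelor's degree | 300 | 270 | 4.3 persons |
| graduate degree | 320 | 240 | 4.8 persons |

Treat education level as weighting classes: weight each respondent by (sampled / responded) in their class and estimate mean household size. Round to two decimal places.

Response rates by class: associate degree 224/320 = 70%, bachelor's degree 270/300 = 90%, graduate degree 240/320 = 75%.
Weighting each respondent by the inverse class response rate inflates each class back to its sampled size, so the class weight is n_sampled:
  associate degree: 320 × 1.5 = 480
  bachelor's degree: 300 × 4.3 = 1290
  graduate degree: 320 × 4.8 = 1536
Adjusted estimate = 3306 / 940 = 3.51702 → 3.52.

3.52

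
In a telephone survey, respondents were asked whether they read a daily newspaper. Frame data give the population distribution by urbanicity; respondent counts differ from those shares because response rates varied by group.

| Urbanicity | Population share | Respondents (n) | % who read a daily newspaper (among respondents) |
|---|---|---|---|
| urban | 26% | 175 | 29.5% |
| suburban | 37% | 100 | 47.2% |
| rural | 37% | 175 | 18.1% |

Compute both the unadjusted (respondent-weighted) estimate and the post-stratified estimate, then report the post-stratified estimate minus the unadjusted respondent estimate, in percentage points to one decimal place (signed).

Naive respondent-only estimate (weights = respondent counts):
  (175/450)×29.5 + (100/450)×47.2 + (175/450)×18.1 = 29%
Post-stratified estimate weights by population shares:
  0.26×29.5 + 0.37×47.2 + 0.37×18.1 = 31.831%
Difference = 31.831 − 29 = 2.831 pp.

+2.8 percentage points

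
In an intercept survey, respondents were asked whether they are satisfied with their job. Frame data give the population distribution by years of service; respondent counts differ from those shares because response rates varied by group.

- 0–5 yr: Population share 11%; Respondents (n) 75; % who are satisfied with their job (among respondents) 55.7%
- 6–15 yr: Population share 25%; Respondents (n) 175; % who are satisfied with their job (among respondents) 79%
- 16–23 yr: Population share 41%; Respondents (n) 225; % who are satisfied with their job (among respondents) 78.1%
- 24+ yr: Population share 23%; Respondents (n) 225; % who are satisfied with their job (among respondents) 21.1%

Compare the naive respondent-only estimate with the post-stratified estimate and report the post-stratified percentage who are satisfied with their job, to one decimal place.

62.8%

Naive respondent-only estimate (weights = respondent counts):
  (75/700)×55.7 + (175/700)×79 + (225/700)×78.1 + (225/700)×21.1 = 57.6036%
Post-stratifying to population shares instead:
  0.11×55.7 + 0.25×79 + 0.41×78.1 + 0.23×21.1 = 62.751%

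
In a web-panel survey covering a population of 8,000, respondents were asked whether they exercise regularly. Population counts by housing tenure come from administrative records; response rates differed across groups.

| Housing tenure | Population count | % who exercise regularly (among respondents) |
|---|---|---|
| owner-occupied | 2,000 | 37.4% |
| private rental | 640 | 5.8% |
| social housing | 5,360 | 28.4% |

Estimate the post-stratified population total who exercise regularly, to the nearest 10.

Estimated count per cell = population count × respondent percentage:
  owner-occupied: 2,000 × 37.4% = 748
  private rental: 640 × 5.8% = 37.12
  social housing: 5,360 × 28.4% = 1522.24
Estimated total = 2307.36 → 2,310.

2,310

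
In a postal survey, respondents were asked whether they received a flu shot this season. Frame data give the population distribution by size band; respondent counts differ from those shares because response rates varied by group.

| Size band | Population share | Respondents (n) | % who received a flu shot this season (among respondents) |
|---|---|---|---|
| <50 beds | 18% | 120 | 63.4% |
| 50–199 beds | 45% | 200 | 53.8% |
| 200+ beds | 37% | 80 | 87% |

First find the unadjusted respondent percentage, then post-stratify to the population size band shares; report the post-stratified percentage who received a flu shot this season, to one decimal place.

Without adjustment, the pooled respondent share is:
  (120/400)×63.4 + (200/400)×53.8 + (80/400)×87 = 63.32%
Post-stratifying to population shares instead:
  0.18×63.4 + 0.45×53.8 + 0.37×87 = 67.812%

67.8%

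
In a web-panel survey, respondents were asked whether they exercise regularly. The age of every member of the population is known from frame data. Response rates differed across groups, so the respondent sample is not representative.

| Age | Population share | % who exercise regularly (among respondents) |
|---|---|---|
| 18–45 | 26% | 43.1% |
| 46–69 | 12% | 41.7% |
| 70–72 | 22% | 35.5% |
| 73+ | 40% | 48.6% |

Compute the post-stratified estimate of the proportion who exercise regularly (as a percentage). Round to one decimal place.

43.5%

Post-stratification weights by population share, not respondent share:
  18–45: 0.26 × 43.1 = 11.206
  46–69: 0.12 × 41.7 = 5.004
  70–72: 0.22 × 35.5 = 7.81
  73+: 0.4 × 48.6 = 19.44
Post-stratified estimate = 43.46 → 43.5%.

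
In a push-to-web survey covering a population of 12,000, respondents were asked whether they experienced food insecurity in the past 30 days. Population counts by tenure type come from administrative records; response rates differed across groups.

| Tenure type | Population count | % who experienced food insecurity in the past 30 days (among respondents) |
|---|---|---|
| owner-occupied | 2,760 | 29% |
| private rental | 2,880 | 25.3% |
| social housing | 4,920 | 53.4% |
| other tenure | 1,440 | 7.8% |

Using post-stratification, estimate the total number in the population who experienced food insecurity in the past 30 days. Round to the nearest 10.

Each cell contributes its population count × the respondent rate:
  owner-occupied: 2,760 × 29% = 800.4
  private rental: 2,880 × 25.3% = 728.64
  social housing: 4,920 × 53.4% = 2627.28
  other tenure: 1,440 × 7.8% = 112.32
Estimated total = 4268.64 → 4,270.

4,270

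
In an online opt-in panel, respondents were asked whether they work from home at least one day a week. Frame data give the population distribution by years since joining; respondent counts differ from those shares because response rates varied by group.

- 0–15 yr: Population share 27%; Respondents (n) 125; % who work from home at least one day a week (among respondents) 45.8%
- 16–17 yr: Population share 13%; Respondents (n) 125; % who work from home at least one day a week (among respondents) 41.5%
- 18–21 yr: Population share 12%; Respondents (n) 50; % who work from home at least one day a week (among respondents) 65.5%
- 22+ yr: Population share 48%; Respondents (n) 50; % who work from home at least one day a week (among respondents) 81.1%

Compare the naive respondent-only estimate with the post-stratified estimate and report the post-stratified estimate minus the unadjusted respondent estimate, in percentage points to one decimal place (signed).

+12.4 percentage points

Unadjusted (pooled respondent) estimate weights by respondent counts:
  (125/350)×45.8 + (125/350)×41.5 + (50/350)×65.5 + (50/350)×81.1 = 52.1214%
Reweighting by population years since joining shares:
  0.27×45.8 + 0.13×41.5 + 0.12×65.5 + 0.48×81.1 = 64.549%
Difference = 64.549 − 52.1214 = 12.4276 pp.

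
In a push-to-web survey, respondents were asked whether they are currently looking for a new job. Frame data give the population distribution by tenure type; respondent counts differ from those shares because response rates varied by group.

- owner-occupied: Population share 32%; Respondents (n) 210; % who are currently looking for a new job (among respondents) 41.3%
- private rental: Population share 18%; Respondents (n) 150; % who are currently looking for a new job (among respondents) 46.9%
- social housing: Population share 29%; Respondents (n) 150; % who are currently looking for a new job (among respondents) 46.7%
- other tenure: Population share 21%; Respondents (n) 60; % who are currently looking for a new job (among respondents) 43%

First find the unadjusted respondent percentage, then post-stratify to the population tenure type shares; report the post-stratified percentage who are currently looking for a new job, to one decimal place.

44.2%

Naive respondent-only estimate (weights = respondent counts):
  (210/570)×41.3 + (150/570)×46.9 + (150/570)×46.7 + (60/570)×43 = 44.3737%
Post-stratified estimate weights by population shares:
  0.32×41.3 + 0.18×46.9 + 0.29×46.7 + 0.21×43 = 44.231%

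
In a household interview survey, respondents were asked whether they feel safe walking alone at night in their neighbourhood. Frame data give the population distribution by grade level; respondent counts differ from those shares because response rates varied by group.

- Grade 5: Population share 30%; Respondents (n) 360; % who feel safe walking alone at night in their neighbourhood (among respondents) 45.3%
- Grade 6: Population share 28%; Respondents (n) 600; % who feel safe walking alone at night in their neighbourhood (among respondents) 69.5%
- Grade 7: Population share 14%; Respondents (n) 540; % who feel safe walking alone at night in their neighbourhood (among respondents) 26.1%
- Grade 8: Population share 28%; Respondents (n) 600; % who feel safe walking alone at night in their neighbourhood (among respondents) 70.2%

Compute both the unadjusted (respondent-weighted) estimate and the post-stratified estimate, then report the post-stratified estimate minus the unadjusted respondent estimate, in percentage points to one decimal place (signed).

+2.0 percentage points

Naive respondent-only estimate (weights = respondent counts):
  (360/2100)×45.3 + (600/2100)×69.5 + (540/2100)×26.1 + (600/2100)×70.2 = 54.3914%
Post-stratified estimate weights by population shares:
  0.3×45.3 + 0.28×69.5 + 0.14×26.1 + 0.28×70.2 = 56.36%
Difference = 56.36 − 54.3914 = 1.9686 pp.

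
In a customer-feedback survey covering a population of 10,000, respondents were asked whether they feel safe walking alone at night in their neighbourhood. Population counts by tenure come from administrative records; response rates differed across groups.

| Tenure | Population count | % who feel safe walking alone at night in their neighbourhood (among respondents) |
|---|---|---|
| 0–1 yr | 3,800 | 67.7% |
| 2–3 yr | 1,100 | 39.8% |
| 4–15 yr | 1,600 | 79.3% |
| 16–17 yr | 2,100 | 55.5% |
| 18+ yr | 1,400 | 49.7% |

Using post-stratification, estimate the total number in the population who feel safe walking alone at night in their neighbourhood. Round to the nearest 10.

6,140

Estimated count per cell = population count × respondent percentage:
  0–1 yr: 3,800 × 67.7% = 2572.6
  2–3 yr: 1,100 × 39.8% = 437.8
  4–15 yr: 1,600 × 79.3% = 1268.8
  16–17 yr: 2,100 × 55.5% = 1165.5
  18+ yr: 1,400 × 49.7% = 695.8
Estimated total = 6140.5 → 6,140.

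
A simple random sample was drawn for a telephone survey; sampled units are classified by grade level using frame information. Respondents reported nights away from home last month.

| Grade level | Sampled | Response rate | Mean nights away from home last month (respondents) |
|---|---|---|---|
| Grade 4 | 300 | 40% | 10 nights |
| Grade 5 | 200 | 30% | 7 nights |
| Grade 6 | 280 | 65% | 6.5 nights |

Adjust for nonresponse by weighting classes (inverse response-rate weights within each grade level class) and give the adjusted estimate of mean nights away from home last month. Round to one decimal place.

8.0

Inverse-response-rate weighting restores each class to its sampled count, so class totals weight by n_sampled:
  Grade 4: 300 × 10 = 3000
  Grade 5: 200 × 7 = 1400
  Grade 6: 280 × 6.5 = 1820
Adjusted estimate = 6220 / 780 = 7.97436 → 8.0.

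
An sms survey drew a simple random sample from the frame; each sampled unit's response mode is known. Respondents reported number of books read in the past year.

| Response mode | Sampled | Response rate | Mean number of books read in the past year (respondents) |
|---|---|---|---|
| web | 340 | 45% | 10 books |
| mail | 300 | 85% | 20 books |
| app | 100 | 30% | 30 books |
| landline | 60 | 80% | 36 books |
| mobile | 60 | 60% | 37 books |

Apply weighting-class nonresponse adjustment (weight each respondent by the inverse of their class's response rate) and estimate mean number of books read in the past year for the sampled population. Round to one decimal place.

19.5

Weighting each respondent by the inverse class response rate inflates each class back to its sampled size, so the class weight is n_sampled:
  web: 340 × 10 = 3400
  mail: 300 × 20 = 6000
  app: 100 × 30 = 3000
  landline: 60 × 36 = 2160
  mobile: 60 × 37 = 2220
Adjusted estimate = 16,780 / 860 = 19.5116 → 19.5.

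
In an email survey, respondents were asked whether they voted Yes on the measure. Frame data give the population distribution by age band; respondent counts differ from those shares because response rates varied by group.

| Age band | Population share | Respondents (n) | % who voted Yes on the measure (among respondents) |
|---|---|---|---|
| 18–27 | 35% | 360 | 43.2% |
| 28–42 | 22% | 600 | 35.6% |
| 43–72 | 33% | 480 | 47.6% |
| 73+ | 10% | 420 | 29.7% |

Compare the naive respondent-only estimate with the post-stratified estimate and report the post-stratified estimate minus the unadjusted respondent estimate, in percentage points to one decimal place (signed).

+2.8 percentage points

Without adjustment, the pooled respondent share is:
  (360/1860)×43.2 + (600/1860)×35.6 + (480/1860)×47.6 + (420/1860)×29.7 = 38.8355%
Post-stratifying to population shares instead:
  0.35×43.2 + 0.22×35.6 + 0.33×47.6 + 0.1×29.7 = 41.63%
Difference = 41.63 − 38.8355 = 2.7945 pp.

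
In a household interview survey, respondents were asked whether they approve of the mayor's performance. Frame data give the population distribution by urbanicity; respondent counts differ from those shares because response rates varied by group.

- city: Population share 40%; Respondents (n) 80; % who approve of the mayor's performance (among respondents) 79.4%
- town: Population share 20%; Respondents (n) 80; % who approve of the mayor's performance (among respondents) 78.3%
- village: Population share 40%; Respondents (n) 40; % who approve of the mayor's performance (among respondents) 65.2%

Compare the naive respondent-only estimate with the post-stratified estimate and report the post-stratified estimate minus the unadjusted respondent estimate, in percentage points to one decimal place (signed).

Naive respondent-only estimate (weights = respondent counts):
  (80/200)×79.4 + (80/200)×78.3 + (40/200)×65.2 = 76.12%
Post-stratified estimate weights by population shares:
  0.4×79.4 + 0.2×78.3 + 0.4×65.2 = 73.5%
Difference = 73.5 − 76.12 = -2.62 pp.

-2.6 percentage points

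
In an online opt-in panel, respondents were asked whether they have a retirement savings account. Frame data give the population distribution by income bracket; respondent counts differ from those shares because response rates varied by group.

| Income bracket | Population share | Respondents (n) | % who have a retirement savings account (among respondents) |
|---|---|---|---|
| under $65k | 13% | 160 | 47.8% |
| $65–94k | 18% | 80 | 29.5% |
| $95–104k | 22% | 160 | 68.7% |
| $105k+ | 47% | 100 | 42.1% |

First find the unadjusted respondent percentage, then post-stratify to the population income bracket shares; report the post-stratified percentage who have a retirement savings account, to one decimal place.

Naive respondent-only estimate (weights = respondent counts):
  (160/500)×47.8 + (80/500)×29.5 + (160/500)×68.7 + (100/500)×42.1 = 50.42%
Reweighting by population income bracket shares:
  0.13×47.8 + 0.18×29.5 + 0.22×68.7 + 0.47×42.1 = 46.425%

46.4%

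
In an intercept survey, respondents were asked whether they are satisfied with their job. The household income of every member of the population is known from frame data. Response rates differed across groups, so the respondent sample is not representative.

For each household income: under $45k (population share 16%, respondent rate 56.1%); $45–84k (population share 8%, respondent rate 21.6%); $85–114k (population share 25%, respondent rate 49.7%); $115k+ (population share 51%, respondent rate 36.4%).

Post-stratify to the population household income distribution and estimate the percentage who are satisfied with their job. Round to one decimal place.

41.7%

Post-stratification weights by population share, not respondent share:
  under $45k: 0.16 × 56.1 = 8.976
  $45–84k: 0.08 × 21.6 = 1.728
  $85–114k: 0.25 × 49.7 = 12.425
  $115k+: 0.51 × 36.4 = 18.564
Post-stratified estimate = 41.693 → 41.7%.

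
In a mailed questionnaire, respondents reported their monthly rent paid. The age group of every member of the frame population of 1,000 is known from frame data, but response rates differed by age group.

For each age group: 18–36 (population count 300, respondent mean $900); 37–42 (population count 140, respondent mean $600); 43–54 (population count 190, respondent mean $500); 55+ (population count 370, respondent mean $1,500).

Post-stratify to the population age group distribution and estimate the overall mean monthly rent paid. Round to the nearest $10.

Each cell contributes population-share × respondent value:
  18–36: (300/1,000) × 900 = 270
  37–42: (140/1,000) × 600 = 84
  43–54: (190/1,000) × 500 = 95
  55+: (370/1,000) × 1500 = 555
Post-stratified estimate = 1004 → $1,000.

$1,000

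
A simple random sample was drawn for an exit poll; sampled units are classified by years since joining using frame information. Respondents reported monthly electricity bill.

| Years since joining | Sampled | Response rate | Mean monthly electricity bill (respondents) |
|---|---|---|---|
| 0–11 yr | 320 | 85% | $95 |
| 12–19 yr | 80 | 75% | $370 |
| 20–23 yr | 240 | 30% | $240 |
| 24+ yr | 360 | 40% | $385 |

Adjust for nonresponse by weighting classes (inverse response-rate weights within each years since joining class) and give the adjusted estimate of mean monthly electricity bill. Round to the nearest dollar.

$256

Weighting each respondent by the inverse class response rate inflates each class back to its sampled size, so the class weight is n_sampled:
  0–11 yr: 320 × 95 = 30,400
  12–19 yr: 80 × 370 = 29,600
  20–23 yr: 240 × 240 = 57,600
  24+ yr: 360 × 385 = 138,600
Adjusted estimate = 256,200 / 1,000 = 256.2 → $256.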